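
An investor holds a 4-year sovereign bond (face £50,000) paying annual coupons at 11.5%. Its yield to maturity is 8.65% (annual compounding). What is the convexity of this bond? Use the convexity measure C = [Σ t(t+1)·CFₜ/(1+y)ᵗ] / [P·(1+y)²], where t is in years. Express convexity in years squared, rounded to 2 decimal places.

13.85

With y = 0.0865:
  t   CF        PV=CF/(1+0.0865)^t    t·PV        t(t+1)·PV
  1     5,750.00     5,292.2227     5,292.2227      10,584.4455
  2     5,750.00     4,870.8907     9,741.7814      29,225.3441
  3     5,750.00     4,483.1023    13,449.3070      53,797.2280
  4    55,750.00    40,006.0754   160,024.3016     800,121.5079
  Σ                 54,652.2912   188,507.6127     893,728.5256
P = 54,652.2912.
Convexity = Σ t(t+1)·PV / [P·(1+y)²] = 893,728.5256 / (54,652.2912 × 1.180482) = 13.85281.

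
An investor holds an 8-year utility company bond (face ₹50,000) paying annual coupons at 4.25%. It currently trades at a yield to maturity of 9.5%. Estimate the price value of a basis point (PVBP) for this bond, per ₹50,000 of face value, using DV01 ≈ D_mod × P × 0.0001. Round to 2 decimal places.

Periodic yield y = 0.095.
  t   CF        PV=CF/(1+0.095)^t    t·PV
  1     2,125.00     1,940.6393     1,940.6393
  2     2,125.00     1,772.2733     3,544.5466
  3     2,125.00     1,618.5144     4,855.5433
  4     2,125.00     1,478.0954     5,912.3815
  5     2,125.00     1,349.8588     6,749.2939
  6     2,125.00     1,232.7478     7,396.4865
  7     2,125.00     1,125.7970     7,880.5792
  8    52,125.00    25,219.3050   201,754.4403
  Σ                 35,737.2310   240,033.9106
P = 35,737.2310; D_Mac = 6.71663 yrs; D_mod = 6.13391 yrs.
DV01 ≈ 6.13391 × 35,737.2310 × 0.0001 = 21.920905.

₹21.92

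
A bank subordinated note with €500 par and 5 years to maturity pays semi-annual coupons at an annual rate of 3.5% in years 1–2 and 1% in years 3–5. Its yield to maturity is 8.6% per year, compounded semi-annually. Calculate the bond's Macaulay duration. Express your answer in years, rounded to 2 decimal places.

Periodic yield y = 0.043. Discount each cash flow and weight by its period:
  t   CF        PV=CF/(1+0.043)^t    t·PV
  1         8.75         8.3893         8.3893
  2         8.75         8.0434        16.0868
  3         8.75         7.7118        23.1354
  4         8.75         7.3939        29.5754
  5         2.50         2.0254        10.1272
  6         2.50         1.9419        11.6516
  7         2.50         1.8619        13.0331
  8         2.50         1.7851        14.2809
  9         2.50         1.7115        15.4037
  10      502.50       329.8321     3,298.3215
  Σ                    370.6963     3,440.0047
Price P = Σ PV = 370.6963.
Macaulay duration = Σ(t·PV) / P = 3,440.0047 / 370.6963 = 9.27985 half-year periods.
In years: 9.27985 / 2 = 4.63992 years.

4.64 years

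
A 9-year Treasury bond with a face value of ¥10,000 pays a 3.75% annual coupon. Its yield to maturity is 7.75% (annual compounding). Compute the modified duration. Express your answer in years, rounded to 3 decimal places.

Periodic yield y = 0.0775. First find Macaulay duration:
  t   CF        PV=CF/(1+0.0775)^t    t·PV
  1       375.00       348.0278       348.0278
  2       375.00       322.9957       645.9914
  3       375.00       299.7640       899.2919
  4       375.00       278.2032     1,112.8129
  5       375.00       258.1932     1,290.9662
  6       375.00       239.6225     1,437.7350
  7       375.00       222.3875     1,556.7123
  8       375.00       206.3921     1,651.1367
  9    10,375.00     5,299.4719    47,695.2473
  Σ                  7,475.0579    56,637.9215
P = 7,475.0579; Macaulay duration = 56,637.9215 / 7,475.0579 = 7.57692 years.
Modified duration = D_Mac / (1 + y) = 7.57692 / 1.0775 = 7.03195 years.

7.032 years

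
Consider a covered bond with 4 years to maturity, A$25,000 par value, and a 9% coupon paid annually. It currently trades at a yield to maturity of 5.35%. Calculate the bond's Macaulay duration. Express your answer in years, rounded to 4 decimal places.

3.5609 years

Periodic yield y = 0.0535. Discount each cash flow and weight by its year:
  t   CF        PV=CF/(1+0.0535)^t    t·PV
  1     2,250.00     2,135.7380     2,135.7380
  2     2,250.00     2,027.2786     4,054.5572
  3     2,250.00     1,924.3271     5,772.9813
  4    27,250.00    22,122.2017    88,488.8066
  Σ                 28,209.5454   100,452.0832
Price P = Σ PV = 28,209.5454.
Macaulay duration = Σ(t·PV) / P = 100,452.0832 / 28,209.5454 = 3.56093 years.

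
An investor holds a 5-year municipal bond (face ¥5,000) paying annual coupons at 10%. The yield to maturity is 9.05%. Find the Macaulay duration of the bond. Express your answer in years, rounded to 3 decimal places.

4.186 years

Periodic yield y = 0.0905. Discount each cash flow and weight by its year:
  t   CF        PV=CF/(1+0.0905)^t    t·PV
  1       500.00       458.5053       458.5053
  2       500.00       420.4542       840.9083
  3       500.00       385.5609     1,156.6827
  4       500.00       353.5634     1,414.2537
  5     5,500.00     3,566.4352    17,832.1761
  Σ                  5,184.5190    21,702.5261
Price P = Σ PV = 5,184.5190.
Macaulay duration = Σ(t·PV) / P = 21,702.5261 / 5,184.5190 = 4.18603 years.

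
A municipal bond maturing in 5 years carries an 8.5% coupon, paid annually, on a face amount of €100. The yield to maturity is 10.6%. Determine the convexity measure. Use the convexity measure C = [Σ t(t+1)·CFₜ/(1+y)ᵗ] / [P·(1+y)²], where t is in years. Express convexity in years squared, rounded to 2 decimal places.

With y = 0.106:
  t   CF        PV=CF/(1+0.106)^t    t·PV        t(t+1)·PV
  1         8.50         7.6854         7.6854          15.3707
  2         8.50         6.9488        13.8976          41.6927
  3         8.50         6.2828        18.8484          75.3937
  4         8.50         5.6807        22.7226         113.6131
  5       108.50        65.5623       327.8114       1,966.8686
  Σ                     92.1599       390.9654       2,212.9388
P = 92.1599.
Convexity = Σ t(t+1)·PV / [P·(1+y)²] = 2,212.9388 / (92.1599 × 1.223236) = 19.62986.

19.63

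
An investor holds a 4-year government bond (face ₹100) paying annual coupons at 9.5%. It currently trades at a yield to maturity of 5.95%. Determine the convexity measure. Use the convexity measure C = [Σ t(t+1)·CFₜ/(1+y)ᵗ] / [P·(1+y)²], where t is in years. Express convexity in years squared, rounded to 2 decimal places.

With y = 0.0595:
  t   CF        PV=CF/(1+0.0595)^t    t·PV        t(t+1)·PV
  1         9.50         8.9665         8.9665          17.9330
  2         9.50         8.4629        16.9259          50.7777
  3         9.50         7.9877        23.9630          95.8522
  4       109.50        86.8981       347.5924       1,737.9620
  Σ                    112.3152       397.4478       1,902.5248
P = 112.3152.
Convexity = Σ t(t+1)·PV / [P·(1+y)²] = 1,902.5248 / (112.3152 × 1.122540) = 15.09002.

15.09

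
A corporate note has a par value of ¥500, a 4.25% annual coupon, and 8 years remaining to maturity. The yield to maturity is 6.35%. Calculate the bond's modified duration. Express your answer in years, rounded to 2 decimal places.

Periodic yield y = 0.0635. First find Macaulay duration:
  t   CF        PV=CF/(1+0.0635)^t    t·PV
  1        21.25        19.9812        19.9812
  2        21.25        18.7881        37.5763
  3        21.25        17.6663        52.9990
  4        21.25        16.6115        66.4460
  5        21.25        15.6197        78.0983
  6        21.25        14.6870        88.1222
  7        21.25        13.8101        96.6706
  8       521.25       318.5269     2,548.2152
  Σ                    435.6909     2,988.1088
P = 435.6909; Macaulay duration = 2,988.1088 / 435.6909 = 6.85832 years.
Modified duration = D_Mac / (1 + y) = 6.85832 / 1.0635 = 6.44882 years.

6.45 years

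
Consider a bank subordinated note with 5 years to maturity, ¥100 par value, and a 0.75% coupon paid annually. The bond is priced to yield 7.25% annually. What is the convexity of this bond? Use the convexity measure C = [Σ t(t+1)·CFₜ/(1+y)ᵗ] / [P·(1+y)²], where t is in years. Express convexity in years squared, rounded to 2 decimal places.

With y = 0.0725:
  t   CF        PV=CF/(1+0.0725)^t    t·PV        t(t+1)·PV
  1         0.75         0.6993         0.6993           1.3986
  2         0.75         0.6520         1.3041           3.9122
  3         0.75         0.6080         1.8239           7.2954
  4         0.75         0.5669         2.2674          11.3371
  5       100.75        71.0000       355.0002       2,130.0010
  Σ                     73.5262       361.0948       2,153.9443
P = 73.5262.
Convexity = Σ t(t+1)·PV / [P·(1+y)²] = 2,153.9443 / (73.5262 × 1.150256) = 25.46818.

25.47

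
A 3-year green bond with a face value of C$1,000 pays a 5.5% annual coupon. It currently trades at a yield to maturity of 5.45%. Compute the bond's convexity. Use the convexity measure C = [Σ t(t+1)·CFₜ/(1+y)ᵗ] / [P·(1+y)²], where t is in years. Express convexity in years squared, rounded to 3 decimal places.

10.057

With y = 0.0545:
  t   CF        PV=CF/(1+0.0545)^t    t·PV        t(t+1)·PV
  1        55.00        52.1574        52.1574         104.3148
  2        55.00        49.4618        98.9235         296.7705
  3     1,055.00       899.7310     2,699.1931      10,796.7726
  Σ                  1,001.3502     2,850.2741      11,197.8579
P = 1,001.3502.
Convexity = Σ t(t+1)·PV / [P·(1+y)²] = 11,197.8579 / (1,001.3502 × 1.111970) = 10.05671.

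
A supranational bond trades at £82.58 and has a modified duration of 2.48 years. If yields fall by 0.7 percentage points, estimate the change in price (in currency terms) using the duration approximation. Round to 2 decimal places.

Duration approximation: ΔP/P ≈ -D_mod · Δy = -2.48 × (-0.007) = +0.017360.
ΔP ≈ 82.58 × (+0.017360) = +1.4335888.

+£1.43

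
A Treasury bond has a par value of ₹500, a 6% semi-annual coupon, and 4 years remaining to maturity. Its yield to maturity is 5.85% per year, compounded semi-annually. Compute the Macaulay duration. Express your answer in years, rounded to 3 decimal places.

3.616 years

Periodic yield y = 0.02925. Discount each cash flow and weight by its period:
  t   CF        PV=CF/(1+0.02925)^t    t·PV
  1        15.00        14.5737        14.5737
  2        15.00        14.1596        28.3191
  3        15.00        13.7572        41.2715
  4        15.00        13.3662        53.4648
  5        15.00        12.9863        64.9317
  6        15.00        12.6173        75.7037
  7        15.00        12.2587        85.8110
  8       515.00       408.9218     3,271.3741
  Σ                    502.6407     3,635.4496
Price P = Σ PV = 502.6407.
Macaulay duration = Σ(t·PV) / P = 3,635.4496 / 502.6407 = 7.23270 half-year periods.
In years: 7.23270 / 2 = 3.61635 years.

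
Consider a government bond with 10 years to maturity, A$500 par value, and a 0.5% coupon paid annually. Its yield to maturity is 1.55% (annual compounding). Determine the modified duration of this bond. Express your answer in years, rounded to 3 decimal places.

9.615 years

Periodic yield y = 0.0155. First find Macaulay duration:
  t   CF        PV=CF/(1+0.0155)^t    t·PV
  1         2.50         2.4618         2.4618
  2         2.50         2.4243         4.8485
  3         2.50         2.3873         7.1618
  4         2.50         2.3508         9.4033
  5         2.50         2.3149        11.5747
  6         2.50         2.2796        13.6777
  7         2.50         2.2448        15.7137
  8         2.50         2.2106        17.6844
  9         2.50         2.1768        19.5913
  10      502.50       430.8606     4,308.6061
  Σ                    451.7115     4,410.7233
P = 451.7115; Macaulay duration = 4,410.7233 / 451.7115 = 9.76447 years.
Modified duration = D_Mac / (1 + y) = 9.76447 / 1.0155 = 9.61543 years.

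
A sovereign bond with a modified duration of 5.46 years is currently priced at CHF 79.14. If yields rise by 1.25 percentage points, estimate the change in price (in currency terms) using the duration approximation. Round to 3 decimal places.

Duration approximation: ΔP/P ≈ -D_mod · Δy = -5.46 × (+0.0125) = -0.068250.
ΔP ≈ 79.14 × (-0.068250) = -5.401305.

-CHF 5.401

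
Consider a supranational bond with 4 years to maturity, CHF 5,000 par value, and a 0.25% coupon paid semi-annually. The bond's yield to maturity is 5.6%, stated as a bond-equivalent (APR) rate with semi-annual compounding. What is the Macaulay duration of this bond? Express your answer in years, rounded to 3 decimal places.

3.980 years

Periodic yield y = 0.028. Discount each cash flow and weight by its period:
  t   CF        PV=CF/(1+0.028)^t    t·PV
  1         6.25         6.0798         6.0798
  2         6.25         5.9142        11.8283
  3         6.25         5.7531        17.2593
  4         6.25         5.5964        22.3855
  5         6.25         5.4440        27.2198
  6         6.25         5.2957        31.7741
  7         6.25         5.1514        36.0600
  8     5,006.25     4,013.9099    32,111.2789
  Σ                  4,053.1443    32,263.8857
Price P = Σ PV = 4,053.1443.
Macaulay duration = Σ(t·PV) / P = 32,263.8857 / 4,053.1443 = 7.96021 half-year periods.
In years: 7.96021 / 2 = 3.98011 years.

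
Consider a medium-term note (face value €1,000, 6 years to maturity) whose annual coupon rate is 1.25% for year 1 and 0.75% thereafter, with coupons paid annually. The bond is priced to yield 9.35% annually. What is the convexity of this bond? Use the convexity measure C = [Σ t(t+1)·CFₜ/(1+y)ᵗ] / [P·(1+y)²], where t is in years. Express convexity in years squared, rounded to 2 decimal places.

33.74

With y = 0.0935:
  t   CF        PV=CF/(1+0.0935)^t    t·PV        t(t+1)·PV
  1        12.50        11.4312        11.4312          22.8624
  2         7.50         6.2723        12.5445          37.6335
  3         7.50         5.7359        17.2078          68.8313
  4         7.50         5.2455        20.9820         104.9098
  5         7.50         4.7970        23.9849         143.9092
  6     1,007.50       589.2944     3,535.7665      24,750.3657
  Σ                    622.7763     3,621.9169      25,128.5120
P = 622.7763.
Convexity = Σ t(t+1)·PV / [P·(1+y)²] = 25,128.5120 / (622.7763 × 1.195742) = 33.74405.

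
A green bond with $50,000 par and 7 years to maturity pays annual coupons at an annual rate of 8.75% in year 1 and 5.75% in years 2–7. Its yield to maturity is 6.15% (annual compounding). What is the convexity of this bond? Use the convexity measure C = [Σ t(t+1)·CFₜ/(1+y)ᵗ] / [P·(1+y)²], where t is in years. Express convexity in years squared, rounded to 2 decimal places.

With y = 0.0615:
  t   CF        PV=CF/(1+0.0615)^t    t·PV        t(t+1)·PV
  1     4,375.00     4,121.5261     4,121.5261       8,243.0523
  2     2,875.00     2,551.5134     5,103.0268      15,309.0803
  3     2,875.00     2,403.6867     7,211.0600      28,844.2399
  4     2,875.00     2,264.4246     9,057.6982      45,288.4910
  5     2,875.00     2,133.2309    10,666.1543      63,996.9256
  6     2,875.00     2,009.6381    12,057.8287      84,404.8006
  7    52,875.00    34,818.5267   243,729.6871   1,949,837.4965
  Σ                 50,302.5464   291,946.9811   2,195,924.0864
P = 50,302.5464.
Convexity = Σ t(t+1)·PV / [P·(1+y)²] = 2,195,924.0864 / (50,302.5464 × 1.126782) = 38.74247.

38.74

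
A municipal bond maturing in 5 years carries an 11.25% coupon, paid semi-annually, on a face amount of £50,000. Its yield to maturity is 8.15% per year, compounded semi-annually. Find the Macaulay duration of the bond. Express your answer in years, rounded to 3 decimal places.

4.025 years

Periodic yield y = 0.04075. Discount each cash flow and weight by its period:
  t   CF        PV=CF/(1+0.04075)^t    t·PV
  1     2,812.50     2,702.3781     2,702.3781
  2     2,812.50     2,596.5679     5,193.1359
  3     2,812.50     2,494.9007     7,484.7022
  4     2,812.50     2,397.2143     9,588.8570
  5     2,812.50     2,303.3526    11,516.7632
  6     2,812.50     2,213.1661    13,278.9967
  7     2,812.50     2,126.5108    14,885.5757
  8     2,812.50     2,043.2484    16,345.9875
  9     2,812.50     1,963.2462    17,669.2154
  10   52,812.50    35,421.9553   354,219.5530
  Σ                 56,262.5405   452,885.1647
Price P = Σ PV = 56,262.5405.
Macaulay duration = Σ(t·PV) / P = 452,885.1647 / 56,262.5405 = 8.04950 half-year periods.
In years: 8.04950 / 2 = 4.02475 years.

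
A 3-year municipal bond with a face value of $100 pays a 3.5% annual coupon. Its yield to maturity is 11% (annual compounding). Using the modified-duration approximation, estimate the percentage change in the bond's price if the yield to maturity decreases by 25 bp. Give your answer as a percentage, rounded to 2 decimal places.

Periodic yield y = 0.11. Modified duration first:
  t   CF        PV=CF/(1+0.11)^t    t·PV
  1         3.50         3.1532         3.1532
  2         3.50         2.8407         5.6814
  3       103.50        75.6783       227.0349
  Σ                     81.6721       235.8694
P = 81.6721; D_Mac = 2.88800 yrs; D_mod = 2.88800/(1+0.11) = 2.60181 yrs.
ΔP/P ≈ -D_mod · Δy = -2.60181 × (-0.0025) = +0.006505 = +0.6505%.

+0.65%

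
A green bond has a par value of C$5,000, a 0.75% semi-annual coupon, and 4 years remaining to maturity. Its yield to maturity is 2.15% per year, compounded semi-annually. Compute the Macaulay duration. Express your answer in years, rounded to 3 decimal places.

Periodic yield y = 0.01075. Discount each cash flow and weight by its period:
  t   CF        PV=CF/(1+0.01075)^t    t·PV
  1        18.75        18.5506        18.5506
  2        18.75        18.3533        36.7066
  3        18.75        18.1581        54.4743
  4        18.75        17.9650        71.8598
  5        18.75        17.7739        88.8695
  6        18.75        17.5849       105.5091
  7        18.75        17.3978       121.7848
  8     5,018.75     4,607.2901    36,858.3211
  Σ                  4,733.0736    37,356.0758
Price P = Σ PV = 4,733.0736.
Macaulay duration = Σ(t·PV) / P = 37,356.0758 / 4,733.0736 = 7.89256 half-year periods.
In years: 7.89256 / 2 = 3.94628 years.

3.946 years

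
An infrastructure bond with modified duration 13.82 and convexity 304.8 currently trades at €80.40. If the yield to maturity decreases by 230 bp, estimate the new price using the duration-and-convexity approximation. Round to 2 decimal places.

Duration effect: -D_mod·Δy = -13.82 × (-0.023) = +0.317860
Convexity effect: ½·C·(Δy)² = 0.5 × 304.8 × (-0.023)² = +0.0806196
ΔP/P ≈ +0.317860 + 0.0806196 = +0.3984796
New price ≈ 80.40 × (1 + 0.3984796) = 112.43775984.

€112.44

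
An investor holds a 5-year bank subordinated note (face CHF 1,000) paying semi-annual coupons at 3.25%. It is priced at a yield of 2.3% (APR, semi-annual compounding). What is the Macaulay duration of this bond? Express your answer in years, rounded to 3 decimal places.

4.664 years

Periodic yield y = 0.0115. Discount each cash flow and weight by its period:
  t   CF        PV=CF/(1+0.0115)^t    t·PV
  1        16.25        16.0652        16.0652
  2        16.25        15.8826        31.7652
  3        16.25        15.7020        47.1061
  4        16.25        15.5235        62.0940
  5        16.25        15.3470        76.7351
  6        16.25        15.1725        91.0352
  7        16.25        15.0000       105.0002
  8        16.25        14.8295       118.6359
  9        16.25        14.6609       131.9480
  10    1,016.25       906.4455     9,064.4548
  Σ                  1,044.6288     9,744.8398
Price P = Σ PV = 1,044.6288.
Macaulay duration = Σ(t·PV) / P = 9,744.8398 / 1,044.6288 = 9.32852 half-year periods.
In years: 9.32852 / 2 = 4.66426 years.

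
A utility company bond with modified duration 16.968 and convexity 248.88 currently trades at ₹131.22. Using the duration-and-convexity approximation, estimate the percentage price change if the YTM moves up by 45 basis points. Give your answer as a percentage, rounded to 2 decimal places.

-7.38%

Duration effect: -D_mod·Δy = -16.968 × (+0.0045) = -0.076356
Convexity effect: ½·C·(Δy)² = 0.5 × 248.88 × (0.0045)² = +0.00251991
ΔP/P ≈ -0.076356 + 0.00251991 = -0.07383609
= -7.383609%.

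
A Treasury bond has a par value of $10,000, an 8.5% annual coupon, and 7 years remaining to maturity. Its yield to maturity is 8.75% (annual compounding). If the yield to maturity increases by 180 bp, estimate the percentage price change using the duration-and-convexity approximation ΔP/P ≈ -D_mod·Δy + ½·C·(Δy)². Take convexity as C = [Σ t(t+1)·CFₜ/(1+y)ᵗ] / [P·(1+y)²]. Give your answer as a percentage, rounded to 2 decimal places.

-8.62%

With y = 0.0875:
  t   CF        PV=CF/(1+0.0875)^t    t·PV        t(t+1)·PV
  1       850.00       781.6092       781.6092       1,563.2184
  2       850.00       718.7211     1,437.4422       4,312.3266
  3       850.00       660.8930     1,982.6789       7,930.7156
  4       850.00       607.7177     2,430.8707      12,154.3534
  5       850.00       558.8208     2,794.1042      16,764.6253
  6       850.00       513.8582     3,083.1495      21,582.0464
  7    10,850.00     6,031.4937    42,220.4559     337,763.6474
  Σ                  9,873.1137    54,730.3106     402,070.9331
P = 9,873.1137; D_Mac = 5.54337 yrs; D_mod = 5.09735 yrs; C = 34.43420.
Duration effect: -5.09735 × (+0.018) = -0.091752
Convexity effect: 0.5 × 34.43420 × (0.018)² = +0.0055783
ΔP/P ≈ -0.091752 + 0.0055783 = -0.086174 = -8.6174%.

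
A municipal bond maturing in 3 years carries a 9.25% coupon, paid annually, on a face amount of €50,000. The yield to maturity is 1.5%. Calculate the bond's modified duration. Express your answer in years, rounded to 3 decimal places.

Periodic yield y = 0.015. First find Macaulay duration:
  t   CF        PV=CF/(1+0.015)^t    t·PV
  1     4,625.00     4,556.6502     4,556.6502
  2     4,625.00     4,489.3106     8,978.6212
  3    54,625.00    52,238.8158   156,716.4473
  Σ                 61,284.7766   170,251.7188
P = 61,284.7766; Macaulay duration = 170,251.7188 / 61,284.7766 = 2.77804 years.
Modified duration = D_Mac / (1 + y) = 2.77804 / 1.015 = 2.73699 years.

2.737 years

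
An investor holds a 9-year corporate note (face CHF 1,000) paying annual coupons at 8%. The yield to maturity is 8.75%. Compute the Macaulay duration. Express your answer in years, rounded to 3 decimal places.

Periodic yield y = 0.0875. Discount each cash flow and weight by its year:
  t   CF        PV=CF/(1+0.0875)^t    t·PV
  1        80.00        73.5632        73.5632
  2        80.00        67.6443       135.2887
  3        80.00        62.2017       186.6051
  4        80.00        57.1970       228.7878
  5        80.00        52.5949       262.9745
  6        80.00        48.3631       290.1788
  7        80.00        44.4718       311.3029
  8        80.00        40.8936       327.1492
  9     1,080.00       507.6453     4,568.8076
  Σ                    954.5750     6,384.6578
Price P = Σ PV = 954.5750.
Macaulay duration = Σ(t·PV) / P = 6,384.6578 / 954.5750 = 6.68848 years.

6.688 years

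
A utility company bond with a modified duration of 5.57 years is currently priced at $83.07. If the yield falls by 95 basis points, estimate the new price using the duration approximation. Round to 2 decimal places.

$87.47

Duration approximation: ΔP/P ≈ -D_mod · Δy = -5.57 × (-0.0095) = +0.052915.
New price ≈ 83.07 × (1 + 0.052915) = 87.46564905.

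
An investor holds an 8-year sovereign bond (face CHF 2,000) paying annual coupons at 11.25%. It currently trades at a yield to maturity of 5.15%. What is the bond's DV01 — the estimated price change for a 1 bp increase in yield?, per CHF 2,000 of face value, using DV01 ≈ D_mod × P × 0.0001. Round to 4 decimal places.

Periodic yield y = 0.0515.
  t   CF        PV=CF/(1+0.0515)^t    t·PV
  1       225.00       213.9800       213.9800
  2       225.00       203.4998       406.9996
  3       225.00       193.5328       580.5985
  4       225.00       184.0541       736.2163
  5       225.00       175.0395       875.1976
  6       225.00       166.4665       998.7990
  7       225.00       158.3134     1,108.1936
  8     2,225.00     1,488.8666    11,910.9331
  Σ                  2,783.7528    16,830.9177
P = 2,783.7528; D_Mac = 6.04613 yrs; D_mod = 5.75000 yrs.
DV01 ≈ 5.75000 × 2,783.7528 × 0.0001 = 1.600658.

CHF 1.6007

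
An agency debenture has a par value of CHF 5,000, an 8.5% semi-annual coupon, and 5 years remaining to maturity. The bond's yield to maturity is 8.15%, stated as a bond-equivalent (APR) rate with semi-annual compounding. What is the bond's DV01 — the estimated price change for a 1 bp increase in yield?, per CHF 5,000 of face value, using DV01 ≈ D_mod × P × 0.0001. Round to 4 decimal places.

CHF 2.0377

Periodic yield y = 0.04075.
  t   CF        PV=CF/(1+0.04075)^t    t·PV
  1       212.50       204.1797       204.1797
  2       212.50       196.1851       392.3703
  3       212.50       188.5036       565.5108
  4       212.50       181.1229       724.4914
  5       212.50       174.0311       870.1554
  6       212.50       167.2170     1,003.3020
  7       212.50       160.6697     1,124.6879
  8       212.50       154.3788     1,235.0302
  9       212.50       148.3342     1,335.0074
  10    5,212.50     3,496.0841    34,960.8411
  Σ                  5,070.7061    42,415.5762
P = 5,070.7061; D_Mac = 8.36483 half-year periods = 4.18241 yrs; D_mod = 4.01865 yrs.
DV01 ≈ 4.01865 × 5,070.7061 × 0.0001 = 2.037741.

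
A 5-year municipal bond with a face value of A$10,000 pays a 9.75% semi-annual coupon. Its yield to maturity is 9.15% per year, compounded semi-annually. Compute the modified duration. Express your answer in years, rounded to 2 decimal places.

Periodic yield y = 0.04575. First find Macaulay duration:
  t   CF        PV=CF/(1+0.04575)^t    t·PV
  1       487.50       466.1726       466.1726
  2       487.50       445.7782       891.5565
  3       487.50       426.2761     1,278.8283
  4       487.50       407.6272     1,630.5087
  5       487.50       389.7941     1,948.9705
  6       487.50       372.7412     2,236.4471
  7       487.50       356.4343     2,495.0402
  8       487.50       340.8408     2,726.7268
  9       487.50       325.9296     2,933.3661
  10   10,487.50     6,704.9145    67,049.1446
  Σ                 10,236.5086    83,656.7613
P = 10,236.5086; Macaulay duration = 83,656.7613 / 10,236.5086 = 8.17239 half-year periods = 4.08620 years.
Modified duration = D_Mac / (1 + y) = 4.08620 / 1.04575 = 3.90743 years.

3.91 years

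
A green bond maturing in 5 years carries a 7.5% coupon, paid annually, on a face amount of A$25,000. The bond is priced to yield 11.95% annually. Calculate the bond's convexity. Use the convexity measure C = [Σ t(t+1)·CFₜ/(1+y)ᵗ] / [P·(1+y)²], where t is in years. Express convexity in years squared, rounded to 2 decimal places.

19.42

With y = 0.1195:
  t   CF        PV=CF/(1+0.1195)^t    t·PV        t(t+1)·PV
  1     1,875.00     1,674.8548     1,674.8548       3,349.7097
  2     1,875.00     1,496.0740     2,992.1480       8,976.4440
  3     1,875.00     1,336.3770     4,009.1309      16,036.5235
  4     1,875.00     1,193.7266     4,774.9065      23,874.5325
  5    26,875.00    15,283.6817    76,418.4083     458,510.4499
  Σ                 20,984.7141    89,869.4485     510,747.6595
P = 20,984.7141.
Convexity = Σ t(t+1)·PV / [P·(1+y)²] = 510,747.6595 / (20,984.7141 × 1.253280) = 19.42026.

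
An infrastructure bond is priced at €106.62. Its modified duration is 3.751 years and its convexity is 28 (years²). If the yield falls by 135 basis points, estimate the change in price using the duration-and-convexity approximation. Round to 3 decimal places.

Duration effect: -D_mod·Δy = -3.751 × (-0.0135) = +0.0506385
Convexity effect: ½·C·(Δy)² = 0.5 × 28 × (-0.0135)² = +0.0025515
ΔP/P ≈ +0.0506385 + 0.0025515 = +0.053190
ΔP ≈ 106.62 × (+0.053190) = +5.6711178.

+€5.671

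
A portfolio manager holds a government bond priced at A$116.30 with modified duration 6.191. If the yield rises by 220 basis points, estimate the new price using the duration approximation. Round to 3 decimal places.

A$100.460

Duration approximation: ΔP/P ≈ -D_mod · Δy = -6.191 × (+0.022) = -0.136202.
New price ≈ 116.30 × (1 - 0.136202) = 100.4597074.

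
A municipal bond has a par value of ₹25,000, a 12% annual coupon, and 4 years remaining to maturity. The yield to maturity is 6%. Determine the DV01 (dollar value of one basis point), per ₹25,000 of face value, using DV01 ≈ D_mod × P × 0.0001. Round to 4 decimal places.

Periodic yield y = 0.06.
  t   CF        PV=CF/(1+0.06)^t    t·PV
  1     3,000.00     2,830.1887     2,830.1887
  2     3,000.00     2,669.9893     5,339.9786
  3     3,000.00     2,518.8578     7,556.5735
  4    28,000.00    22,178.6226    88,714.4903
  Σ                 30,197.6584   104,441.2311
P = 30,197.6584; D_Mac = 3.45859 yrs; D_mod = 3.26282 yrs.
DV01 ≈ 3.26282 × 30,197.6584 × 0.0001 = 9.852946.

₹9.8529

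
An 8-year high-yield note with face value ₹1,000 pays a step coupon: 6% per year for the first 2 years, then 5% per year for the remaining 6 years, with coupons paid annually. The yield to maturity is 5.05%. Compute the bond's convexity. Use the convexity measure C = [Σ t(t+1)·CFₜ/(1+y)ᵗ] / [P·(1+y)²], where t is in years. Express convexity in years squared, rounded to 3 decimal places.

51.292

With y = 0.0505:
  t   CF        PV=CF/(1+0.0505)^t    t·PV        t(t+1)·PV
  1        60.00        57.1157        57.1157         114.2313
  2        60.00        54.3700       108.7400         326.2199
  3        50.00        43.1302       129.3907         517.5628
  4        50.00        41.0569       164.2275         821.1373
  5        50.00        39.0832       195.4158       1,172.4949
  6        50.00        37.2043       223.2261       1,562.5825
  7        50.00        35.4158       247.9109       1,983.2873
  8     1,050.00       707.9798     5,663.8381      50,974.5431
  Σ                  1,015.3559     6,789.8647      57,472.0591
P = 1,015.3559.
Convexity = Σ t(t+1)·PV / [P·(1+y)²] = 57,472.0591 / (1,015.3559 × 1.103550) = 51.29161.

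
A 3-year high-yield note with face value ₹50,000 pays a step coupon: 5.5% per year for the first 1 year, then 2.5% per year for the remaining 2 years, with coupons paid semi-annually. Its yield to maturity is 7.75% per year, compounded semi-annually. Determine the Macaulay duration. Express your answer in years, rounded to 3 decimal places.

2.832 years

Periodic yield y = 0.03875. Discount each cash flow and weight by its period:
  t   CF        PV=CF/(1+0.03875)^t    t·PV
  1     1,375.00     1,323.7064     1,323.7064
  2     1,375.00     1,274.3262     2,548.6525
  3       625.00       557.6310     1,672.8930
  4       625.00       536.8289     2,147.3155
  5       625.00       516.8028     2,584.0139
  6    50,625.00    40,299.4218   241,796.5310
  Σ                 44,508.7171   252,073.1122
Price P = Σ PV = 44,508.7171.
Macaulay duration = Σ(t·PV) / P = 252,073.1122 / 44,508.7171 = 5.66345 half-year periods.
In years: 5.66345 / 2 = 2.83173 years.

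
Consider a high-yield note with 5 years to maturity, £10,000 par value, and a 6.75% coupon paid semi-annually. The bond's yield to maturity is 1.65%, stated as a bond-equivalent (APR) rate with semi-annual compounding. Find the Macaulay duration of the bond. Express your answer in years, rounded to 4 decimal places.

Periodic yield y = 0.00825. Discount each cash flow and weight by its period:
  t   CF        PV=CF/(1+0.00825)^t    t·PV
  1       337.50       334.7384       334.7384
  2       337.50       331.9994       663.9988
  3       337.50       329.2828       987.8485
  4       337.50       326.5885     1,306.3539
  5       337.50       323.9162     1,619.5808
  6       337.50       321.2657     1,927.5943
  7       337.50       318.6370     2,230.4588
  8       337.50       316.0297     2,528.2378
  9       337.50       313.4438     2,820.9943
  10   10,337.50     9,522.1105    95,221.1047
  Σ                 12,438.0120   109,640.9104
Price P = Σ PV = 12,438.0120.
Macaulay duration = Σ(t·PV) / P = 109,640.9104 / 12,438.0120 = 8.81499 half-year periods.
In years: 8.81499 / 2 = 4.40749 years.

4.4075 years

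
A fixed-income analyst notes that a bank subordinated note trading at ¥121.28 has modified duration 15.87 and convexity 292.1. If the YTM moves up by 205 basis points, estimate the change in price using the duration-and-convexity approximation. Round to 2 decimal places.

Duration effect: -D_mod·Δy = -15.87 × (+0.0205) = -0.325335
Convexity effect: ½·C·(Δy)² = 0.5 × 292.1 × (0.0205)² = +0.0613775125
ΔP/P ≈ -0.325335 + 0.0613775125 = -0.2639574875
ΔP ≈ 121.28 × (-0.2639574875) = -32.012764084.

-¥32.01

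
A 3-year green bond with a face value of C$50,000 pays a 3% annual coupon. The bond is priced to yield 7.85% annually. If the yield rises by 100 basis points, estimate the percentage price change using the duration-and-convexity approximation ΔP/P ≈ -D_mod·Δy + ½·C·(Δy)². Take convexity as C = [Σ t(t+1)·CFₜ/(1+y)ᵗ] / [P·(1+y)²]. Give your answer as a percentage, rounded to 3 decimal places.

With y = 0.0785:
  t   CF        PV=CF/(1+0.0785)^t    t·PV        t(t+1)·PV
  1     1,500.00     1,390.8206     1,390.8206       2,781.6412
  2     1,500.00     1,289.5879     2,579.1759       7,737.5276
  3    51,500.00    41,053.1779   123,159.5336     492,638.1342
  Σ                 43,733.5864   127,129.5300     503,157.3030
P = 43,733.5864; D_Mac = 2.90691 yrs; D_mod = 2.69533 yrs; C = 9.89119.
Duration effect: -2.69533 × (+0.01) = -0.026953
Convexity effect: 0.5 × 9.89119 × (0.01)² = +0.0004946
ΔP/P ≈ -0.026953 + 0.0004946 = -0.026459 = -2.6459%.

-2.646%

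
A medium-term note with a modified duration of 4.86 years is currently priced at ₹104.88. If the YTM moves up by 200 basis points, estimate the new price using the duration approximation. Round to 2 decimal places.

Duration approximation: ΔP/P ≈ -D_mod · Δy = -4.86 × (+0.02) = -0.097200.
New price ≈ 104.88 × (1 - 0.097200) = 94.685664.

₹94.69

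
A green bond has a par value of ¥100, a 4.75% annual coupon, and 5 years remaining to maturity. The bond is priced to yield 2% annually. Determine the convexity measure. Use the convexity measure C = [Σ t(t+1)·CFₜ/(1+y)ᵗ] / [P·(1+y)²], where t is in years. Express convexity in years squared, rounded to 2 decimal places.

25.73

With y = 0.02:
  t   CF        PV=CF/(1+0.02)^t    t·PV        t(t+1)·PV
  1         4.75         4.6569         4.6569           9.3137
  2         4.75         4.5656         9.1311          27.3933
  3         4.75         4.4760        13.4281          53.7124
  4         4.75         4.3883        17.5531          87.7653
  5       104.75        94.8753       474.3765       2,846.2591
  Σ                    112.9620       519.1456       3,024.4438
P = 112.9620.
Convexity = Σ t(t+1)·PV / [P·(1+y)²] = 3,024.4438 / (112.9620 × 1.040400) = 25.73432.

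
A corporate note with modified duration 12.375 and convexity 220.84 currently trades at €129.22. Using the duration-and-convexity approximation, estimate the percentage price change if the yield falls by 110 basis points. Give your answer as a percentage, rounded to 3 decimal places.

+14.949%

Duration effect: -D_mod·Δy = -12.375 × (-0.011) = +0.136125
Convexity effect: ½·C·(Δy)² = 0.5 × 220.84 × (-0.011)² = +0.01336082
ΔP/P ≈ +0.136125 + 0.01336082 = +0.14948582
= +14.948582%.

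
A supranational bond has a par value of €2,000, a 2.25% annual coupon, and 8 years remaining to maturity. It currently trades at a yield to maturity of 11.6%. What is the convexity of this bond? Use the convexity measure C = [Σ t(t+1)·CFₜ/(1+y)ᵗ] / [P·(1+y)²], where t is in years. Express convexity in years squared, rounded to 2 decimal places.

With y = 0.116:
  t   CF        PV=CF/(1+0.116)^t    t·PV        t(t+1)·PV
  1        45.00        40.3226        40.3226          80.6452
  2        45.00        36.1313        72.2627         216.7881
  3        45.00        32.3758        97.1273         388.5091
  4        45.00        29.0105       116.0421         580.2107
  5        45.00        25.9951       129.9755         779.8531
  6        45.00        23.2931       139.7586         978.3103
  7        45.00        20.8720       146.1037       1,168.8295
  8     2,045.00       849.9233     6,799.3867      61,194.4805
  Σ                  1,057.9237     7,540.9792      65,387.6264
P = 1,057.9237.
Convexity = Σ t(t+1)·PV / [P·(1+y)²] = 65,387.6264 / (1,057.9237 × 1.245456) = 49.62641.

49.63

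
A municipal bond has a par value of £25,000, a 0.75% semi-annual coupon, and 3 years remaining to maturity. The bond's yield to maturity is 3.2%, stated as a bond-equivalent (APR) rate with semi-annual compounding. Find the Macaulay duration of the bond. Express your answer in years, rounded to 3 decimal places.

2.971 years

Periodic yield y = 0.016. Discount each cash flow and weight by its period:
  t   CF        PV=CF/(1+0.016)^t    t·PV
  1        93.75        92.2736        92.2736
  2        93.75        90.8205       181.6410
  3        93.75        89.3903       268.1708
  4        93.75        87.9825       351.9301
  5        93.75        86.5970       432.9849
  6    25,093.75    22,814.0989   136,884.5932
  Σ                 23,261.1627   138,211.5936
Price P = Σ PV = 23,261.1627.
Macaulay duration = Σ(t·PV) / P = 138,211.5936 / 23,261.1627 = 5.94173 half-year periods.
In years: 5.94173 / 2 = 2.97087 years.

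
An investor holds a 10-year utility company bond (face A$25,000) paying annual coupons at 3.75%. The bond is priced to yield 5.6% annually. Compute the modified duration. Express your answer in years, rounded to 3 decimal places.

7.939 years

Periodic yield y = 0.056. First find Macaulay duration:
  t   CF        PV=CF/(1+0.056)^t    t·PV
  1       937.50       887.7841       887.7841
  2       937.50       840.7046     1,681.4093
  3       937.50       796.1218     2,388.3654
  4       937.50       753.9032     3,015.6129
  5       937.50       713.9235     3,569.6176
  6       937.50       676.0639     4,056.3836
  7       937.50       640.2121     4,481.4844
  8       937.50       606.2614     4,850.0913
  9       937.50       574.1112     5,167.0007
  10   25,937.50    15,041.4233   150,414.2325
  Σ                 21,530.5091   180,511.9818
P = 21,530.5091; Macaulay duration = 180,511.9818 / 21,530.5091 = 8.38401 years.
Modified duration = D_Mac / (1 + y) = 8.38401 / 1.056 = 7.93940 years.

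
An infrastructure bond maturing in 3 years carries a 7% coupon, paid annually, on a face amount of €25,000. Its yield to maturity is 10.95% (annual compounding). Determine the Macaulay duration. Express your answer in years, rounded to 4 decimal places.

Periodic yield y = 0.1095. Discount each cash flow and weight by its year:
  t   CF        PV=CF/(1+0.1095)^t    t·PV
  1     1,750.00     1,577.2871     1,577.2871
  2     1,750.00     1,421.6197     2,843.2394
  3    26,750.00    19,585.8249    58,757.4746
  Σ                 22,584.7316    63,178.0011
Price P = Σ PV = 22,584.7316.
Macaulay duration = Σ(t·PV) / P = 63,178.0011 / 22,584.7316 = 2.79738 years.

2.7974 years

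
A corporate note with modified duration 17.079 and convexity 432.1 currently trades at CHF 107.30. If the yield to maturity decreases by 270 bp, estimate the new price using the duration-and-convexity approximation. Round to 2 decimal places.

CHF 173.68

Duration effect: -D_mod·Δy = -17.079 × (-0.027) = +0.461133
Convexity effect: ½·C·(Δy)² = 0.5 × 432.1 × (-0.027)² = +0.15750045
ΔP/P ≈ +0.461133 + 0.15750045 = +0.61863345
New price ≈ 107.30 × (1 + 0.61863345) = 173.679369185.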